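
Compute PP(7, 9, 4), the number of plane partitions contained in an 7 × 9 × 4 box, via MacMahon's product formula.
PP(7, 9, 4) = 10323075958624

Evaluate the triple product over i = 1..7, j = 1..9, k = 1..4. The factors are (2/1) · (3/2) · (4/3) · (5/4) · (3/2) · (4/3) · (5/4) · (6/5) · … (252 factors total). The numerators and denominators telescope so the product is an integer; carrying out the multiplication exactly gives PP(7, 9, 4) = 10323075958624.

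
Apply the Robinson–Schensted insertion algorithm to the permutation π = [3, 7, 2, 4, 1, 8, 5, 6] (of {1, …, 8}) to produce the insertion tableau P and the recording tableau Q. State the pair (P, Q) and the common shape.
P = [1, 4, 5, 6] / [2, 7, 8] / [3];  Q = [1, 2, 6, 8] / [3, 4, 7] / [5];  common shape = (4, 3, 1)

Row-insert the values π_1, π_2, … into P one at a time, bumping the leftmost entry strictly greater than the inserted value down to the next row. The recording tableau Q records, in position (i, j), the step at which that cell was added to P.
  Insert 3 (step 1): P = [3];  Q = [1]
  Insert 7 (step 2): P = [3, 7];  Q = [1, 2]
  Insert 2 (step 3): P = [2, 7] / [3];  Q = [1, 2] / [3]
  Insert 4 (step 4): P = [2, 4] / [3, 7];  Q = [1, 2] / [3, 4]
  Insert 1 (step 5): P = [1, 4] / [2, 7] / [3];  Q = [1, 2] / [3, 4] / [5]
  Insert 8 (step 6): P = [1, 4, 8] / [2, 7] / [3];  Q = [1, 2, 6] / [3, 4] / [5]
  Insert 5 (step 7): P = [1, 4, 5] / [2, 7, 8] / [3];  Q = [1, 2, 6] / [3, 4, 7] / [5]
  Insert 6 (step 8): P = [1, 4, 5, 6] / [2, 7, 8] / [3];  Q = [1, 2, 6, 8] / [3, 4, 7] / [5]
Final shape: (4, 3, 1).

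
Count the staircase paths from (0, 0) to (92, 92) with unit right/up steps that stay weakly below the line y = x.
C_92 = 15487357822491889407128326963778343232013931127835600

These NE paths below the diagonal are counted by the Catalan number C_n = (1/(n + 1)) · C(2n, n). For n = 92: C_92 = (1/93) · C(184, 92) = 1440324277491745714862934407631385920577295594888710800/93 = 15487357822491889407128326963778343232013931127835600.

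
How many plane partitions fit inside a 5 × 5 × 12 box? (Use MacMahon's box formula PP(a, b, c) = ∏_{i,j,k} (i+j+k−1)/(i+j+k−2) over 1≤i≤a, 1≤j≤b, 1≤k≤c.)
PP(5, 5, 12) = 218772384397632

Evaluate the triple product over i = 1..5, j = 1..5, k = 1..12. The factors are (2/1) · (3/2) · (4/3) · (5/4) · (6/5) · (7/6) · (8/7) · (9/8) · … (300 factors total). The numerators and denominators telescope so the product is an integer; carrying out the multiplication exactly gives PP(5, 5, 12) = 218772384397632.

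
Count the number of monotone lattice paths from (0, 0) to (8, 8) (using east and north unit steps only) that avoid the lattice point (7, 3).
Number of paths = 12150

Total paths from (0, 0) to (8, 8): C(16, 8) = 12870. Paths through (7, 3): (paths (0, 0) → (7, 3)) × (paths (7, 3) → (8, 8)) = C(10, 7) · C(6, 1) = 120 · 6 = 720. Avoidance count = 12870 − 720 = 12150.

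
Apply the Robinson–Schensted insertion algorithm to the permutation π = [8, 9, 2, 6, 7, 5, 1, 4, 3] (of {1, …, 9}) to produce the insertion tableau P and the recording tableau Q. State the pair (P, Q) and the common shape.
P = [1, 3, 7] / [2, 4] / [5, 9] / [6] / [8];  Q = [1, 2, 5] / [3, 4] / [6, 8] / [7] / [9];  common shape = (3, 2, 2, 1, 1)

Row-insert the values π_1, π_2, … into P one at a time, bumping the leftmost entry strictly greater than the inserted value down to the next row. The recording tableau Q records, in position (i, j), the step at which that cell was added to P.
  Insert 8 (step 1): P = [8];  Q = [1]
  Insert 9 (step 2): P = [8, 9];  Q = [1, 2]
  Insert 2 (step 3): P = [2, 9] / [8];  Q = [1, 2] / [3]
  Insert 6 (step 4): P = [2, 6] / [8, 9];  Q = [1, 2] / [3, 4]
  Insert 7 (step 5): P = [2, 6, 7] / [8, 9];  Q = [1, 2, 5] / [3, 4]
  Insert 5 (step 6): P = [2, 5, 7] / [6, 9] / [8];  Q = [1, 2, 5] / [3, 4] / [6]
  Insert 1 (step 7): P = [1, 5, 7] / [2, 9] / [6] / [8];  Q = [1, 2, 5] / [3, 4] / [6] / [7]
  Insert 4 (step 8): P = [1, 4, 7] / [2, 5] / [6, 9] / [8];  Q = [1, 2, 5] / [3, 4] / [6, 8] / [7]
  Insert 3 (step 9): P = [1, 3, 7] / [2, 4] / [5, 9] / [6] / [8];  Q = [1, 2, 5] / [3, 4] / [6, 8] / [7] / [9]
Final shape: (3, 2, 2, 1, 1).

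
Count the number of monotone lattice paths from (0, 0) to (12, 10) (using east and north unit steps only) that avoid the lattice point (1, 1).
Number of paths = 310726

Total paths from (0, 0) to (12, 10): C(22, 12) = 646646. Paths through (1, 1): (paths (0, 0) → (1, 1)) × (paths (1, 1) → (12, 10)) = C(2, 1) · C(20, 11) = 2 · 167960 = 335920. Avoidance count = 646646 − 335920 = 310726.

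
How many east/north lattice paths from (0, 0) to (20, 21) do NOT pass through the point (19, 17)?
Number of paths = 226141454220

Total paths from (0, 0) to (20, 21): C(41, 20) = 269128937220. Paths through (19, 17): (paths (0, 0) → (19, 17)) × (paths (19, 17) → (20, 21)) = C(36, 19) · C(5, 1) = 8597496600 · 5 = 42987483000. Avoidance count = 269128937220 − 42987483000 = 226141454220.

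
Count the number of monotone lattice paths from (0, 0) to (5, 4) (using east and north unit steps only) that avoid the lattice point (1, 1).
Number of paths = 56

Total paths from (0, 0) to (5, 4): C(9, 5) = 126. Paths through (1, 1): (paths (0, 0) → (1, 1)) × (paths (1, 1) → (5, 4)) = C(2, 1) · C(7, 4) = 2 · 35 = 70. Avoidance count = 126 − 70 = 56.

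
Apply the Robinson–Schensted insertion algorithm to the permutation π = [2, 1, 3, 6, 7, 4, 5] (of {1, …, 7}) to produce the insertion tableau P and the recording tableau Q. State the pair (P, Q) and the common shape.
P = [1, 3, 4, 5] / [2, 6, 7];  Q = [1, 3, 4, 5] / [2, 6, 7];  common shape = (4, 3)

Row-insert the values π_1, π_2, … into P one at a time, bumping the leftmost entry strictly greater than the inserted value down to the next row. The recording tableau Q records, in position (i, j), the step at which that cell was added to P.
  Insert 2 (step 1): P = [2];  Q = [1]
  Insert 1 (step 2): P = [1] / [2];  Q = [1] / [2]
  Insert 3 (step 3): P = [1, 3] / [2];  Q = [1, 3] / [2]
  Insert 6 (step 4): P = [1, 3, 6] / [2];  Q = [1, 3, 4] / [2]
  Insert 7 (step 5): P = [1, 3, 6, 7] / [2];  Q = [1, 3, 4, 5] / [2]
  Insert 4 (step 6): P = [1, 3, 4, 7] / [2, 6];  Q = [1, 3, 4, 5] / [2, 6]
  Insert 5 (step 7): P = [1, 3, 4, 5] / [2, 6, 7];  Q = [1, 3, 4, 5] / [2, 6, 7]
Final shape: (4, 3).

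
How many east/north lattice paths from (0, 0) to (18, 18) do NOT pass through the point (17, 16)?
Number of paths = 5574725970

Total paths from (0, 0) to (18, 18): C(36, 18) = 9075135300. Paths through (17, 16): (paths (0, 0) → (17, 16)) × (paths (17, 16) → (18, 18)) = C(33, 17) · C(3, 1) = 1166803110 · 3 = 3500409330. Avoidance count = 9075135300 − 3500409330 = 5574725970.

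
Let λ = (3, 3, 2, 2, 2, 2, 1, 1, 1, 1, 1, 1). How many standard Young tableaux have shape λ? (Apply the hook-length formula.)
# SYT of shape (3, 3, 2, 2, 2, 2, 1, 1, 1, 1, 1, 1) = 1162800

Hook-length formula: f^λ = n! / Π hook(c), product over all cells c of the Young diagram. For λ = (3, 3, 2, 2, 2, 2, 1, 1, 1, 1, 1, 1), n = 20 boxes. Hook lengths by row (left-to-right, top-to-bottom): [14, 7, 2]; [13, 6, 1]; [11, 4]; [10, 3]; [9, 2]; [8, 1]; [6]; [5]; [4]; [3]; [2]; [1]. Product of hooks = 2092278988800. So f^λ = 20! / 2092278988800 = 2432902008176640000 / 2092278988800 = 1162800.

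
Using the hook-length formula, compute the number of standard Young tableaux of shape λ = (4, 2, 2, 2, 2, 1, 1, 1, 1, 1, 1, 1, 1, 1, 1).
# SYT of shape (4, 2, 2, 2, 2, 1, 1, 1, 1, 1, 1, 1, 1, 1, 1) = 1563320

Hook-length formula: f^λ = n! / Π hook(c), product over all cells c of the Young diagram. For λ = (4, 2, 2, 2, 2, 1, 1, 1, 1, 1, 1, 1, 1, 1, 1), n = 22 boxes. Hook lengths by row (left-to-right, top-to-bottom): [18, 7, 2, 1]; [15, 4]; [14, 3]; [13, 2]; [12, 1]; [10]; [9]; [8]; [7]; [6]; [5]; [4]; [3]; [2]; [1]. Product of hooks = 718983143424000. So f^λ = 22! / 718983143424000 = 1124000727777607680000 / 718983143424000 = 1563320.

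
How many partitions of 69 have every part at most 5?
p(69, parts ≤ 5) = 11835

Use the recurrence p(n, m) = p(n, m−1) + p(n−m, m): either the largest part is < m (count p(n, m−1)) or the largest part is exactly m (remove one copy of m, count p(n−m, m)). With p(0, ·) = 1 this gives p(69, parts ≤ 5) = 11835. (By conjugating Young diagrams, this also counts partitions of 69 into at most 5 parts.)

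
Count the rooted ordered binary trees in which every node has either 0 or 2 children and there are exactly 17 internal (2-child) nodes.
C_17 = 129644790

These full binary trees are counted by the Catalan number C_n = (1/(n + 1)) · C(2n, n). For n = 17: C_17 = (1/18) · C(34, 17) = 2333606220/18 = 129644790.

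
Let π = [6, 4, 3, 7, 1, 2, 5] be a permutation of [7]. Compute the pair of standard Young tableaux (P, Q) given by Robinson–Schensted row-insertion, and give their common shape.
P = [1, 2, 5] / [3, 7] / [4] / [6];  Q = [1, 4, 7] / [2, 6] / [3] / [5];  common shape = (3, 2, 1, 1)

Row-insert the values π_1, π_2, … into P one at a time, bumping the leftmost entry strictly greater than the inserted value down to the next row. The recording tableau Q records, in position (i, j), the step at which that cell was added to P.
  Insert 6 (step 1): P = [6];  Q = [1]
  Insert 4 (step 2): P = [4] / [6];  Q = [1] / [2]
  Insert 3 (step 3): P = [3] / [4] / [6];  Q = [1] / [2] / [3]
  Insert 7 (step 4): P = [3, 7] / [4] / [6];  Q = [1, 4] / [2] / [3]
  Insert 1 (step 5): P = [1, 7] / [3] / [4] / [6];  Q = [1, 4] / [2] / [3] / [5]
  Insert 2 (step 6): P = [1, 2] / [3, 7] / [4] / [6];  Q = [1, 4] / [2, 6] / [3] / [5]
  Insert 5 (step 7): P = [1, 2, 5] / [3, 7] / [4] / [6];  Q = [1, 4, 7] / [2, 6] / [3] / [5]
Final shape: (3, 2, 1, 1).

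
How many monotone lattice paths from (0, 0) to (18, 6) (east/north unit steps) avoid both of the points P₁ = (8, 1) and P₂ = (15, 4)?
Number of paths = 79609

Inclusion–exclusion. Total paths: C(24, 18) = 134596. Through P₁: C(9, 8)·C(15, 10) = 27027. Through P₂: C(19, 15)·C(5, 3) = 38760. Since P₁ is strictly southwest of P₂, a monotone path through both must visit P₁ then P₂; paths through both = C(9, 8)·C(10, 7)·C(5, 3) = 10800. Avoid both = 134596 − 27027 − 38760 + 10800 = 79609.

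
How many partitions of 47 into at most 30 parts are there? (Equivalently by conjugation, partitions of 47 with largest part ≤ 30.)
p(47, parts ≤ 30) = 123839

Use the recurrence p(n, m) = p(n, m−1) + p(n−m, m): either the largest part is < m (count p(n, m−1)) or the largest part is exactly m (remove one copy of m, count p(n−m, m)). With p(0, ·) = 1 this gives p(47, parts ≤ 30) = 123839. (By conjugating Young diagrams, this also counts partitions of 47 into at most 30 parts.)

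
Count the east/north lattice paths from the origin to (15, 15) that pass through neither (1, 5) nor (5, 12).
Number of paths = 142146496

Inclusion–exclusion. Total paths: C(30, 15) = 155117520. Through P₁: C(6, 1)·C(24, 14) = 11767536. Through P₂: C(17, 5)·C(13, 10) = 1769768. Since P₁ is strictly southwest of P₂, a monotone path through both must visit P₁ then P₂; paths through both = C(6, 1)·C(11, 4)·C(13, 10) = 566280. Avoid both = 155117520 − 11767536 − 1769768 + 566280 = 142146496.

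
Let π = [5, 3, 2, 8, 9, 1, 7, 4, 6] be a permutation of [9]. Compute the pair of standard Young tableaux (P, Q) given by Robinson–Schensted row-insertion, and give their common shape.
P = [1, 4, 6] / [2, 7, 9] / [3, 8] / [5];  Q = [1, 4, 5] / [2, 7, 9] / [3, 8] / [6];  common shape = (3, 3, 2, 1)

Row-insert the values π_1, π_2, … into P one at a time, bumping the leftmost entry strictly greater than the inserted value down to the next row. The recording tableau Q records, in position (i, j), the step at which that cell was added to P.
  Insert 5 (step 1): P = [5];  Q = [1]
  Insert 3 (step 2): P = [3] / [5];  Q = [1] / [2]
  Insert 2 (step 3): P = [2] / [3] / [5];  Q = [1] / [2] / [3]
  Insert 8 (step 4): P = [2, 8] / [3] / [5];  Q = [1, 4] / [2] / [3]
  Insert 9 (step 5): P = [2, 8, 9] / [3] / [5];  Q = [1, 4, 5] / [2] / [3]
  Insert 1 (step 6): P = [1, 8, 9] / [2] / [3] / [5];  Q = [1, 4, 5] / [2] / [3] / [6]
  Insert 7 (step 7): P = [1, 7, 9] / [2, 8] / [3] / [5];  Q = [1, 4, 5] / [2, 7] / [3] / [6]
  Insert 4 (step 8): P = [1, 4, 9] / [2, 7] / [3, 8] / [5];  Q = [1, 4, 5] / [2, 7] / [3, 8] / [6]
  Insert 6 (step 9): P = [1, 4, 6] / [2, 7, 9] / [3, 8] / [5];  Q = [1, 4, 5] / [2, 7, 9] / [3, 8] / [6]
Final shape: (3, 3, 2, 1).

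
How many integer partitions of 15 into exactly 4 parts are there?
p(15, 4 parts) = 27

Partitions of n into exactly k parts ↔ partitions of n − k into at most k parts (subtract 1 from each part). For n = 15, k = 4, the partitions are: 12+1+1+1, 11+2+1+1, 10+3+1+1, 10+2+2+1, 9+4+1+1, 9+3+2+1, 9+2+2+2, 8+5+1+1, 8+4+2+1, 8+3+3+1, 8+3+2+2, 7+6+1+1, 7+5+2+1, 7+4+3+1, 7+4+2+2, 7+3+3+2, 6+6+2+1, 6+5+3+1, 6+5+2+2, 6+4+4+1, 6+4+3+2, 6+3+3+3, 5+5+4+1, 5+5+3+2, 5+4+4+2, 5+4+3+3, 4+4+4+3. Count = 27.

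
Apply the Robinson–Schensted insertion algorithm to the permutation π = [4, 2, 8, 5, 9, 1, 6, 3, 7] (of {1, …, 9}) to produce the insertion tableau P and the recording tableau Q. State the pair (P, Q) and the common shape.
P = [1, 3, 6, 7] / [2, 5, 9] / [4, 8];  Q = [1, 3, 5, 9] / [2, 4, 7] / [6, 8];  common shape = (4, 3, 2)

Row-insert the values π_1, π_2, … into P one at a time, bumping the leftmost entry strictly greater than the inserted value down to the next row. The recording tableau Q records, in position (i, j), the step at which that cell was added to P.
  Insert 4 (step 1): P = [4];  Q = [1]
  Insert 2 (step 2): P = [2] / [4];  Q = [1] / [2]
  Insert 8 (step 3): P = [2, 8] / [4];  Q = [1, 3] / [2]
  Insert 5 (step 4): P = [2, 5] / [4, 8];  Q = [1, 3] / [2, 4]
  Insert 9 (step 5): P = [2, 5, 9] / [4, 8];  Q = [1, 3, 5] / [2, 4]
  Insert 1 (step 6): P = [1, 5, 9] / [2, 8] / [4];  Q = [1, 3, 5] / [2, 4] / [6]
  Insert 6 (step 7): P = [1, 5, 6] / [2, 8, 9] / [4];  Q = [1, 3, 5] / [2, 4, 7] / [6]
  Insert 3 (step 8): P = [1, 3, 6] / [2, 5, 9] / [4, 8];  Q = [1, 3, 5] / [2, 4, 7] / [6, 8]
  Insert 7 (step 9): P = [1, 3, 6, 7] / [2, 5, 9] / [4, 8];  Q = [1, 3, 5, 9] / [2, 4, 7] / [6, 8]
Final shape: (4, 3, 2).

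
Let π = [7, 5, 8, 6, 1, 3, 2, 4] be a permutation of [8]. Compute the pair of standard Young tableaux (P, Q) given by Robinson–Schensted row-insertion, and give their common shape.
P = [1, 2, 4] / [3, 6] / [5, 8] / [7];  Q = [1, 3, 8] / [2, 4] / [5, 6] / [7];  common shape = (3, 2, 2, 1)

Row-insert the values π_1, π_2, … into P one at a time, bumping the leftmost entry strictly greater than the inserted value down to the next row. The recording tableau Q records, in position (i, j), the step at which that cell was added to P.
  Insert 7 (step 1): P = [7];  Q = [1]
  Insert 5 (step 2): P = [5] / [7];  Q = [1] / [2]
  Insert 8 (step 3): P = [5, 8] / [7];  Q = [1, 3] / [2]
  Insert 6 (step 4): P = [5, 6] / [7, 8];  Q = [1, 3] / [2, 4]
  Insert 1 (step 5): P = [1, 6] / [5, 8] / [7];  Q = [1, 3] / [2, 4] / [5]
  Insert 3 (step 6): P = [1, 3] / [5, 6] / [7, 8];  Q = [1, 3] / [2, 4] / [5, 6]
  Insert 2 (step 7): P = [1, 2] / [3, 6] / [5, 8] / [7];  Q = [1, 3] / [2, 4] / [5, 6] / [7]
  Insert 4 (step 8): P = [1, 2, 4] / [3, 6] / [5, 8] / [7];  Q = [1, 3, 8] / [2, 4] / [5, 6] / [7]
Final shape: (3, 2, 2, 1).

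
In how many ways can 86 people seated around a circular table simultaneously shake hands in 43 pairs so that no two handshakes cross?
C_43 = 150853479205085351660700

These noncrossing handshakes are counted by the Catalan number C_n = (1/(n + 1)) · C(2n, n). For n = 43: C_43 = (1/44) · C(86, 43) = 6637553085023755473070800/44 = 150853479205085351660700.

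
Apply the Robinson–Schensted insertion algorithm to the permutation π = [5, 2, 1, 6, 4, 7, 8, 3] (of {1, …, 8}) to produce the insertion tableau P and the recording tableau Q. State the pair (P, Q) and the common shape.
P = [1, 3, 7, 8] / [2, 4] / [5, 6];  Q = [1, 4, 6, 7] / [2, 5] / [3, 8];  common shape = (4, 2, 2)

Row-insert the values π_1, π_2, … into P one at a time, bumping the leftmost entry strictly greater than the inserted value down to the next row. The recording tableau Q records, in position (i, j), the step at which that cell was added to P.
  Insert 5 (step 1): P = [5];  Q = [1]
  Insert 2 (step 2): P = [2] / [5];  Q = [1] / [2]
  Insert 1 (step 3): P = [1] / [2] / [5];  Q = [1] / [2] / [3]
  Insert 6 (step 4): P = [1, 6] / [2] / [5];  Q = [1, 4] / [2] / [3]
  Insert 4 (step 5): P = [1, 4] / [2, 6] / [5];  Q = [1, 4] / [2, 5] / [3]
  Insert 7 (step 6): P = [1, 4, 7] / [2, 6] / [5];  Q = [1, 4, 6] / [2, 5] / [3]
  Insert 8 (step 7): P = [1, 4, 7, 8] / [2, 6] / [5];  Q = [1, 4, 6, 7] / [2, 5] / [3]
  Insert 3 (step 8): P = [1, 3, 7, 8] / [2, 4] / [5, 6];  Q = [1, 4, 6, 7] / [2, 5] / [3, 8]
Final shape: (4, 2, 2).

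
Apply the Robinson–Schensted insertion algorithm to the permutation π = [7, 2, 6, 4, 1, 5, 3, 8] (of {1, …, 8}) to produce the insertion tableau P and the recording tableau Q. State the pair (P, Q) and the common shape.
P = [1, 3, 5, 8] / [2, 4] / [6] / [7];  Q = [1, 3, 6, 8] / [2, 7] / [4] / [5];  common shape = (4, 2, 1, 1)

Row-insert the values π_1, π_2, … into P one at a time, bumping the leftmost entry strictly greater than the inserted value down to the next row. The recording tableau Q records, in position (i, j), the step at which that cell was added to P.
  Insert 7 (step 1): P = [7];  Q = [1]
  Insert 2 (step 2): P = [2] / [7];  Q = [1] / [2]
  Insert 6 (step 3): P = [2, 6] / [7];  Q = [1, 3] / [2]
  Insert 4 (step 4): P = [2, 4] / [6] / [7];  Q = [1, 3] / [2] / [4]
  Insert 1 (step 5): P = [1, 4] / [2] / [6] / [7];  Q = [1, 3] / [2] / [4] / [5]
  Insert 5 (step 6): P = [1, 4, 5] / [2] / [6] / [7];  Q = [1, 3, 6] / [2] / [4] / [5]
  Insert 3 (step 7): P = [1, 3, 5] / [2, 4] / [6] / [7];  Q = [1, 3, 6] / [2, 7] / [4] / [5]
  Insert 8 (step 8): P = [1, 3, 5, 8] / [2, 4] / [6] / [7];  Q = [1, 3, 6, 8] / [2, 7] / [4] / [5]
Final shape: (4, 2, 1, 1).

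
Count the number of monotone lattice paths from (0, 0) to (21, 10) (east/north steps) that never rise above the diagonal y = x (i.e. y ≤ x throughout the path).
Number of paths = 24192090

By the reflection principle (André's argument), the number of monotone paths to (21, 10) with n ≤ m that never go above y = x is C(31, 21) − C(31, 22) = 44352165 − 20160075 = 24192090.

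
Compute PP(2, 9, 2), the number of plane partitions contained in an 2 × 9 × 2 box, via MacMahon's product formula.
PP(2, 9, 2) = 1210

Evaluate the triple product over i = 1..2, j = 1..9, k = 1..2. The factors are (2/1) · (3/2) · (3/2) · (4/3) · (4/3) · (5/4) · (5/4) · (6/5) · … (36 factors total). The numerators and denominators telescope so the product is an integer; carrying out the multiplication exactly gives PP(2, 9, 2) = 1210.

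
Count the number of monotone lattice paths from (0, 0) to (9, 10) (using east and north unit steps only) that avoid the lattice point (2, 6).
Number of paths = 83138

Total paths from (0, 0) to (9, 10): C(19, 9) = 92378. Paths through (2, 6): (paths (0, 0) → (2, 6)) × (paths (2, 6) → (9, 10)) = C(8, 2) · C(11, 7) = 28 · 330 = 9240. Avoidance count = 92378 − 9240 = 83138.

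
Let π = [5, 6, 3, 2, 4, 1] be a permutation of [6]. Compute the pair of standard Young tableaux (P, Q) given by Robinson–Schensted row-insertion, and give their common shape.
P = [1, 4] / [2, 6] / [3] / [5];  Q = [1, 2] / [3, 5] / [4] / [6];  common shape = (2, 2, 1, 1)

Row-insert the values π_1, π_2, … into P one at a time, bumping the leftmost entry strictly greater than the inserted value down to the next row. The recording tableau Q records, in position (i, j), the step at which that cell was added to P.
  Insert 5 (step 1): P = [5];  Q = [1]
  Insert 6 (step 2): P = [5, 6];  Q = [1, 2]
  Insert 3 (step 3): P = [3, 6] / [5];  Q = [1, 2] / [3]
  Insert 2 (step 4): P = [2, 6] / [3] / [5];  Q = [1, 2] / [3] / [4]
  Insert 4 (step 5): P = [2, 4] / [3, 6] / [5];  Q = [1, 2] / [3, 5] / [4]
  Insert 1 (step 6): P = [1, 4] / [2, 6] / [3] / [5];  Q = [1, 2] / [3, 5] / [4] / [6]
Final shape: (2, 2, 1, 1).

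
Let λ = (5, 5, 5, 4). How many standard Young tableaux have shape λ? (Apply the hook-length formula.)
# SYT of shape (5, 5, 5, 4) = 1662804

Hook-length formula: f^λ = n! / Π hook(c), product over all cells c of the Young diagram. For λ = (5, 5, 5, 4), n = 19 boxes. Hook lengths by row (left-to-right, top-to-bottom): [8, 7, 6, 5, 3]; [7, 6, 5, 4, 2]; [6, 5, 4, 3, 1]; [4, 3, 2, 1]. Product of hooks = 73156608000. So f^λ = 19! / 73156608000 = 121645100408832000 / 73156608000 = 1662804.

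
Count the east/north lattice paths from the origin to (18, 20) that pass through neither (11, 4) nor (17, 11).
Number of paths = 33052042905

Inclusion–exclusion. Total paths: C(38, 18) = 33578000610. Through P₁: C(15, 11)·C(23, 7) = 334639305. Through P₂: C(28, 17)·C(10, 1) = 214741800. Since P₁ is strictly southwest of P₂, a monotone path through both must visit P₁ then P₂; paths through both = C(15, 11)·C(13, 6)·C(10, 1) = 23423400. Avoid both = 33578000610 − 334639305 − 214741800 + 23423400 = 33052042905.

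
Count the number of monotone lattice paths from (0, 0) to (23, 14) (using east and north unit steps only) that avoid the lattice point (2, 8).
Number of paths = 6093766350

Total paths from (0, 0) to (23, 14): C(37, 23) = 6107086800. Paths through (2, 8): (paths (0, 0) → (2, 8)) × (paths (2, 8) → (23, 14)) = C(10, 2) · C(27, 21) = 45 · 296010 = 13320450. Avoidance count = 6107086800 − 13320450 = 6093766350.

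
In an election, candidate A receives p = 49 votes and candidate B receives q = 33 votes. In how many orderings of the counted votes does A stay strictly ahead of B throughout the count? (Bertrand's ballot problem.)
Strict-lead orderings = 17560713961927583834400

Total orderings of the 82 votes with 49 for A: C(82, 49) = 89998659054878867151300. By the Bertrand ballot formula (Cycle Lemma / reflection principle), the number of orderings in which A is strictly ahead of B throughout is (p − q)/(p + q) · C(p + q, p) = (49 − 33)/(49 + 33) · 89998659054878867151300 = 17560713961927583834400.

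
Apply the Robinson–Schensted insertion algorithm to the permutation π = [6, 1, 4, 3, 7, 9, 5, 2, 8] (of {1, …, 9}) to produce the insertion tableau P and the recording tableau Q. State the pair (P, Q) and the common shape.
P = [1, 2, 5, 8] / [3, 7, 9] / [4] / [6];  Q = [1, 3, 5, 6] / [2, 7, 9] / [4] / [8];  common shape = (4, 3, 1, 1)

Row-insert the values π_1, π_2, … into P one at a time, bumping the leftmost entry strictly greater than the inserted value down to the next row. The recording tableau Q records, in position (i, j), the step at which that cell was added to P.
  Insert 6 (step 1): P = [6];  Q = [1]
  Insert 1 (step 2): P = [1] / [6];  Q = [1] / [2]
  Insert 4 (step 3): P = [1, 4] / [6];  Q = [1, 3] / [2]
  Insert 3 (step 4): P = [1, 3] / [4] / [6];  Q = [1, 3] / [2] / [4]
  Insert 7 (step 5): P = [1, 3, 7] / [4] / [6];  Q = [1, 3, 5] / [2] / [4]
  Insert 9 (step 6): P = [1, 3, 7, 9] / [4] / [6];  Q = [1, 3, 5, 6] / [2] / [4]
  Insert 5 (step 7): P = [1, 3, 5, 9] / [4, 7] / [6];  Q = [1, 3, 5, 6] / [2, 7] / [4]
  Insert 2 (step 8): P = [1, 2, 5, 9] / [3, 7] / [4] / [6];  Q = [1, 3, 5, 6] / [2, 7] / [4] / [8]
  Insert 8 (step 9): P = [1, 2, 5, 8] / [3, 7, 9] / [4] / [6];  Q = [1, 3, 5, 6] / [2, 7, 9] / [4] / [8]
Final shape: (4, 3, 1, 1).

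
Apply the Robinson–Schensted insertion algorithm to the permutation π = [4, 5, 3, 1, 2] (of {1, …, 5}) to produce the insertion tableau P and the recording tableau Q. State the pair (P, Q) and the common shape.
P = [1, 2] / [3, 5] / [4];  Q = [1, 2] / [3, 5] / [4];  common shape = (2, 2, 1)

Row-insert the values π_1, π_2, … into P one at a time, bumping the leftmost entry strictly greater than the inserted value down to the next row. The recording tableau Q records, in position (i, j), the step at which that cell was added to P.
  Insert 4 (step 1): P = [4];  Q = [1]
  Insert 5 (step 2): P = [4, 5];  Q = [1, 2]
  Insert 3 (step 3): P = [3, 5] / [4];  Q = [1, 2] / [3]
  Insert 1 (step 4): P = [1, 5] / [3] / [4];  Q = [1, 2] / [3] / [4]
  Insert 2 (step 5): P = [1, 2] / [3, 5] / [4];  Q = [1, 2] / [3, 5] / [4]
Final shape: (2, 2, 1).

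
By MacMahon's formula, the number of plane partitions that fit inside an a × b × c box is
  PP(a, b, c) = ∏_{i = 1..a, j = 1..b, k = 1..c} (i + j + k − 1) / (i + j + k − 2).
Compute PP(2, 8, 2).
PP(2, 8, 2) = 825

Evaluate the triple product over i = 1..2, j = 1..8, k = 1..2. The factors are (2/1) · (3/2) · (3/2) · (4/3) · (4/3) · (5/4) · (5/4) · (6/5) · … (32 factors total). The numerators and denominators telescope so the product is an integer; carrying out the multiplication exactly gives PP(2, 8, 2) = 825.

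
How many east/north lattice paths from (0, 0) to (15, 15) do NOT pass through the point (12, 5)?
Number of paths = 153347752

Total paths from (0, 0) to (15, 15): C(30, 15) = 155117520. Paths through (12, 5): (paths (0, 0) → (12, 5)) × (paths (12, 5) → (15, 15)) = C(17, 12) · C(13, 3) = 6188 · 286 = 1769768. Avoidance count = 155117520 − 1769768 = 153347752.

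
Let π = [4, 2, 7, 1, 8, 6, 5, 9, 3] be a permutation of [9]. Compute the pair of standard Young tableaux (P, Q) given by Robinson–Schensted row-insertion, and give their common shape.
P = [1, 3, 8, 9] / [2, 5] / [4, 6] / [7];  Q = [1, 3, 5, 8] / [2, 6] / [4, 7] / [9];  common shape = (4, 2, 2, 1)

Row-insert the values π_1, π_2, … into P one at a time, bumping the leftmost entry strictly greater than the inserted value down to the next row. The recording tableau Q records, in position (i, j), the step at which that cell was added to P.
  Insert 4 (step 1): P = [4];  Q = [1]
  Insert 2 (step 2): P = [2] / [4];  Q = [1] / [2]
  Insert 7 (step 3): P = [2, 7] / [4];  Q = [1, 3] / [2]
  Insert 1 (step 4): P = [1, 7] / [2] / [4];  Q = [1, 3] / [2] / [4]
  Insert 8 (step 5): P = [1, 7, 8] / [2] / [4];  Q = [1, 3, 5] / [2] / [4]
  Insert 6 (step 6): P = [1, 6, 8] / [2, 7] / [4];  Q = [1, 3, 5] / [2, 6] / [4]
  Insert 5 (step 7): P = [1, 5, 8] / [2, 6] / [4, 7];  Q = [1, 3, 5] / [2, 6] / [4, 7]
  Insert 9 (step 8): P = [1, 5, 8, 9] / [2, 6] / [4, 7];  Q = [1, 3, 5, 8] / [2, 6] / [4, 7]
  Insert 3 (step 9): P = [1, 3, 8, 9] / [2, 5] / [4, 6] / [7];  Q = [1, 3, 5, 8] / [2, 6] / [4, 7] / [9]
Final shape: (4, 2, 2, 1).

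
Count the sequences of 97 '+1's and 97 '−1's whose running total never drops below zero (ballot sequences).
C_97 = 14657929356129575437016877846657032761712954950899755100

These ballot sequences are counted by the Catalan number C_n = (1/(n + 1)) · C(2n, n). For n = 97: C_97 = (1/98) · C(194, 97) = 1436477076900698392827654028972389210647869585188175999800/98 = 14657929356129575437016877846657032761712954950899755100.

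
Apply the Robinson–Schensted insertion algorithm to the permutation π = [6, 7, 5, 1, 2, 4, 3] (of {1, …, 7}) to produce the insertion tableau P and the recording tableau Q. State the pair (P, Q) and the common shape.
P = [1, 2, 3] / [4, 7] / [5] / [6];  Q = [1, 2, 6] / [3, 5] / [4] / [7];  common shape = (3, 2, 1, 1)

Row-insert the values π_1, π_2, … into P one at a time, bumping the leftmost entry strictly greater than the inserted value down to the next row. The recording tableau Q records, in position (i, j), the step at which that cell was added to P.
  Insert 6 (step 1): P = [6];  Q = [1]
  Insert 7 (step 2): P = [6, 7];  Q = [1, 2]
  Insert 5 (step 3): P = [5, 7] / [6];  Q = [1, 2] / [3]
  Insert 1 (step 4): P = [1, 7] / [5] / [6];  Q = [1, 2] / [3] / [4]
  Insert 2 (step 5): P = [1, 2] / [5, 7] / [6];  Q = [1, 2] / [3, 5] / [4]
  Insert 4 (step 6): P = [1, 2, 4] / [5, 7] / [6];  Q = [1, 2, 6] / [3, 5] / [4]
  Insert 3 (step 7): P = [1, 2, 3] / [4, 7] / [5] / [6];  Q = [1, 2, 6] / [3, 5] / [4] / [7]
Final shape: (3, 2, 1, 1).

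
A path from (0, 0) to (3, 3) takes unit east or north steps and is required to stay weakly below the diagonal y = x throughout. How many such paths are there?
Number of paths = 5

By the reflection principle (André's argument), the number of monotone paths to (3, 3) with n ≤ m that never go above y = x is C(6, 3) − C(6, 4) = 20 − 15 = 5.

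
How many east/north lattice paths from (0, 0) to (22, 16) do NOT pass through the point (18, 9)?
Number of paths = 20693322180

Total paths from (0, 0) to (22, 16): C(38, 22) = 22239974430. Paths through (18, 9): (paths (0, 0) → (18, 9)) × (paths (18, 9) → (22, 16)) = C(27, 18) · C(11, 4) = 4686825 · 330 = 1546652250. Avoidance count = 22239974430 − 1546652250 = 20693322180.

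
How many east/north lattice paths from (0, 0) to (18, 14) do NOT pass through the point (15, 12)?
Number of paths = 297597000

Total paths from (0, 0) to (18, 14): C(32, 18) = 471435600. Paths through (15, 12): (paths (0, 0) → (15, 12)) × (paths (15, 12) → (18, 14)) = C(27, 15) · C(5, 3) = 17383860 · 10 = 173838600. Avoidance count = 471435600 − 173838600 = 297597000.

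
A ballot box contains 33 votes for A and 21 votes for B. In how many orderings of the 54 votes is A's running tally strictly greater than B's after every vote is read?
Strict-lead orderings = 115631433392020

Total orderings of the 54 votes with 33 for A: C(54, 33) = 520341450264090. By the Bertrand ballot formula (Cycle Lemma / reflection principle), the number of orderings in which A is strictly ahead of B throughout is (p − q)/(p + q) · C(p + q, p) = (33 − 21)/(33 + 21) · 520341450264090 = 115631433392020.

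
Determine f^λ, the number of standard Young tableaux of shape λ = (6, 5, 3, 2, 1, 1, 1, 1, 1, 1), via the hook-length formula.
# SYT of shape (6, 5, 3, 2, 1, 1, 1, 1, 1, 1) = 1206492210

Hook-length formula: f^λ = n! / Π hook(c), product over all cells c of the Young diagram. For λ = (6, 5, 3, 2, 1, 1, 1, 1, 1, 1), n = 22 boxes. Hook lengths by row (left-to-right, top-to-bottom): [15, 8, 6, 4, 3, 1]; [13, 6, 4, 2, 1]; [10, 3, 1]; [8, 1]; [6]; [5]; [4]; [3]; [2]; [1]. Product of hooks = 931627008000. So f^λ = 22! / 931627008000 = 1124000727777607680000 / 931627008000 = 1206492210.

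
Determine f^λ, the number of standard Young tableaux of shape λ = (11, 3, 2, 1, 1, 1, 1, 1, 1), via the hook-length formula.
# SYT of shape (11, 3, 2, 1, 1, 1, 1, 1, 1) = 70756686

Hook-length formula: f^λ = n! / Π hook(c), product over all cells c of the Young diagram. For λ = (11, 3, 2, 1, 1, 1, 1, 1, 1), n = 22 boxes. Hook lengths by row (left-to-right, top-to-bottom): [19, 12, 10, 8, 7, 6, 5, 4, 3, 2, 1]; [10, 3, 1]; [8, 1]; [6]; [5]; [4]; [3]; [2]; [1]. Product of hooks = 15885434880000. So f^λ = 22! / 15885434880000 = 1124000727777607680000 / 15885434880000 = 70756686.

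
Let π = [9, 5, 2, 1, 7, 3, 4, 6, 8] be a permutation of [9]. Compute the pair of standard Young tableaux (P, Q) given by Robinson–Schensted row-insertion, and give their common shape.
P = [1, 3, 4, 6, 8] / [2, 7] / [5] / [9];  Q = [1, 5, 7, 8, 9] / [2, 6] / [3] / [4];  common shape = (5, 2, 1, 1)

Row-insert the values π_1, π_2, … into P one at a time, bumping the leftmost entry strictly greater than the inserted value down to the next row. The recording tableau Q records, in position (i, j), the step at which that cell was added to P.
  Insert 9 (step 1): P = [9];  Q = [1]
  Insert 5 (step 2): P = [5] / [9];  Q = [1] / [2]
  Insert 2 (step 3): P = [2] / [5] / [9];  Q = [1] / [2] / [3]
  Insert 1 (step 4): P = [1] / [2] / [5] / [9];  Q = [1] / [2] / [3] / [4]
  Insert 7 (step 5): P = [1, 7] / [2] / [5] / [9];  Q = [1, 5] / [2] / [3] / [4]
  Insert 3 (step 6): P = [1, 3] / [2, 7] / [5] / [9];  Q = [1, 5] / [2, 6] / [3] / [4]
  Insert 4 (step 7): P = [1, 3, 4] / [2, 7] / [5] / [9];  Q = [1, 5, 7] / [2, 6] / [3] / [4]
  Insert 6 (step 8): P = [1, 3, 4, 6] / [2, 7] / [5] / [9];  Q = [1, 5, 7, 8] / [2, 6] / [3] / [4]
  Insert 8 (step 9): P = [1, 3, 4, 6, 8] / [2, 7] / [5] / [9];  Q = [1, 5, 7, 8, 9] / [2, 6] / [3] / [4]
Final shape: (5, 2, 1, 1).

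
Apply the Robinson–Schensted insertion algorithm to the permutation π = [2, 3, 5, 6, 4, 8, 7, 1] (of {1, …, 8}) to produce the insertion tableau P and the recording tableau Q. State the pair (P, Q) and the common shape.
P = [1, 3, 4, 6, 7] / [2, 8] / [5];  Q = [1, 2, 3, 4, 6] / [5, 7] / [8];  common shape = (5, 2, 1)

Row-insert the values π_1, π_2, … into P one at a time, bumping the leftmost entry strictly greater than the inserted value down to the next row. The recording tableau Q records, in position (i, j), the step at which that cell was added to P.
  Insert 2 (step 1): P = [2];  Q = [1]
  Insert 3 (step 2): P = [2, 3];  Q = [1, 2]
  Insert 5 (step 3): P = [2, 3, 5];  Q = [1, 2, 3]
  Insert 6 (step 4): P = [2, 3, 5, 6];  Q = [1, 2, 3, 4]
  Insert 4 (step 5): P = [2, 3, 4, 6] / [5];  Q = [1, 2, 3, 4] / [5]
  Insert 8 (step 6): P = [2, 3, 4, 6, 8] / [5];  Q = [1, 2, 3, 4, 6] / [5]
  Insert 7 (step 7): P = [2, 3, 4, 6, 7] / [5, 8];  Q = [1, 2, 3, 4, 6] / [5, 7]
  Insert 1 (step 8): P = [1, 3, 4, 6, 7] / [2, 8] / [5];  Q = [1, 2, 3, 4, 6] / [5, 7] / [8]
Final shape: (5, 2, 1).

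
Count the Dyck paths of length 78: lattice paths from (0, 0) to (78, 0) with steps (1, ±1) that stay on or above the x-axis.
C_39 = 680425371729975800390

These Dyck paths are counted by the Catalan number C_n = (1/(n + 1)) · C(2n, n). For n = 39: C_39 = (1/40) · C(78, 39) = 27217014869199032015600/40 = 680425371729975800390.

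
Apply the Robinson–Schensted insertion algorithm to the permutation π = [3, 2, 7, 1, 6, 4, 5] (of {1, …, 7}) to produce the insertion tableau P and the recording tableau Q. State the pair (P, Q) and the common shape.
P = [1, 4, 5] / [2, 6] / [3, 7];  Q = [1, 3, 7] / [2, 5] / [4, 6];  common shape = (3, 2, 2)

Row-insert the values π_1, π_2, … into P one at a time, bumping the leftmost entry strictly greater than the inserted value down to the next row. The recording tableau Q records, in position (i, j), the step at which that cell was added to P.
  Insert 3 (step 1): P = [3];  Q = [1]
  Insert 2 (step 2): P = [2] / [3];  Q = [1] / [2]
  Insert 7 (step 3): P = [2, 7] / [3];  Q = [1, 3] / [2]
  Insert 1 (step 4): P = [1, 7] / [2] / [3];  Q = [1, 3] / [2] / [4]
  Insert 6 (step 5): P = [1, 6] / [2, 7] / [3];  Q = [1, 3] / [2, 5] / [4]
  Insert 4 (step 6): P = [1, 4] / [2, 6] / [3, 7];  Q = [1, 3] / [2, 5] / [4, 6]
  Insert 5 (step 7): P = [1, 4, 5] / [2, 6] / [3, 7];  Q = [1, 3, 7] / [2, 5] / [4, 6]
Final shape: (3, 2, 2).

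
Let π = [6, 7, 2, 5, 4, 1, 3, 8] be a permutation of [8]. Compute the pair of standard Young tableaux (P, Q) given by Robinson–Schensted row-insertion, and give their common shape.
P = [1, 3, 8] / [2, 4] / [5, 7] / [6];  Q = [1, 2, 8] / [3, 4] / [5, 7] / [6];  common shape = (3, 2, 2, 1)

Row-insert the values π_1, π_2, … into P one at a time, bumping the leftmost entry strictly greater than the inserted value down to the next row. The recording tableau Q records, in position (i, j), the step at which that cell was added to P.
  Insert 6 (step 1): P = [6];  Q = [1]
  Insert 7 (step 2): P = [6, 7];  Q = [1, 2]
  Insert 2 (step 3): P = [2, 7] / [6];  Q = [1, 2] / [3]
  Insert 5 (step 4): P = [2, 5] / [6, 7];  Q = [1, 2] / [3, 4]
  Insert 4 (step 5): P = [2, 4] / [5, 7] / [6];  Q = [1, 2] / [3, 4] / [5]
  Insert 1 (step 6): P = [1, 4] / [2, 7] / [5] / [6];  Q = [1, 2] / [3, 4] / [5] / [6]
  Insert 3 (step 7): P = [1, 3] / [2, 4] / [5, 7] / [6];  Q = [1, 2] / [3, 4] / [5, 7] / [6]
  Insert 8 (step 8): P = [1, 3, 8] / [2, 4] / [5, 7] / [6];  Q = [1, 2, 8] / [3, 4] / [5, 7] / [6]
Final shape: (3, 2, 2, 1).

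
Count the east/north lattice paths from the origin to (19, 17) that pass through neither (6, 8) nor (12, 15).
Number of paths = 6663438708

Inclusion–exclusion. Total paths: C(36, 19) = 8597496600. Through P₁: C(14, 6)·C(22, 13) = 1493752260. Through P₂: C(27, 12)·C(9, 7) = 625818960. Since P₁ is strictly southwest of P₂, a monotone path through both must visit P₁ then P₂; paths through both = C(14, 6)·C(13, 6)·C(9, 7) = 185513328. Avoid both = 8597496600 − 1493752260 − 625818960 + 185513328 = 6663438708.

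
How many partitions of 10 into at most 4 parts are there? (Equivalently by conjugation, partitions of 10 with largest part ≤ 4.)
p(10, parts ≤ 4) = 23

Partitions of 10 with all parts ≤ 4: 4+4+2, 4+4+1+1, 4+3+3, 4+3+2+1, 4+3+1+1+1, 4+2+2+2, 4+2+2+1+1, 4+2+1+1+1+1, 4+1+1+1+1+1+1, 3+3+3+1, 3+3+2+2, 3+3+2+1+1, 3+3+1+1+1+1, 3+2+2+2+1, 3+2+2+1+1+1, 3+2+1+1+1+1+1, 3+1+1+1+1+1+1+1, 2+2+2+2+2, 2+2+2+2+1+1, 2+2+2+1+1+1+1, 2+2+1+1+1+1+1+1, 2+1+1+1+1+1+1+1+1, 1+1+1+1+1+1+1+1+1+1. Count = 23.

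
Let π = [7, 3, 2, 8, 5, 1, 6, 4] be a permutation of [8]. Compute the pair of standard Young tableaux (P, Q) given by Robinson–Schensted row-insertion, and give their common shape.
P = [1, 4, 6] / [2, 5] / [3, 8] / [7];  Q = [1, 4, 7] / [2, 5] / [3, 8] / [6];  common shape = (3, 2, 2, 1)

Row-insert the values π_1, π_2, … into P one at a time, bumping the leftmost entry strictly greater than the inserted value down to the next row. The recording tableau Q records, in position (i, j), the step at which that cell was added to P.
  Insert 7 (step 1): P = [7];  Q = [1]
  Insert 3 (step 2): P = [3] / [7];  Q = [1] / [2]
  Insert 2 (step 3): P = [2] / [3] / [7];  Q = [1] / [2] / [3]
  Insert 8 (step 4): P = [2, 8] / [3] / [7];  Q = [1, 4] / [2] / [3]
  Insert 5 (step 5): P = [2, 5] / [3, 8] / [7];  Q = [1, 4] / [2, 5] / [3]
  Insert 1 (step 6): P = [1, 5] / [2, 8] / [3] / [7];  Q = [1, 4] / [2, 5] / [3] / [6]
  Insert 6 (step 7): P = [1, 5, 6] / [2, 8] / [3] / [7];  Q = [1, 4, 7] / [2, 5] / [3] / [6]
  Insert 4 (step 8): P = [1, 4, 6] / [2, 5] / [3, 8] / [7];  Q = [1, 4, 7] / [2, 5] / [3, 8] / [6]
Final shape: (3, 2, 2, 1).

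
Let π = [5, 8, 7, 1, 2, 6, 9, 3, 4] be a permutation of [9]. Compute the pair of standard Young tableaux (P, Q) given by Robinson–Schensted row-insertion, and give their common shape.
P = [1, 2, 3, 4] / [5, 6, 9] / [7] / [8];  Q = [1, 2, 6, 7] / [3, 5, 9] / [4] / [8];  common shape = (4, 3, 1, 1)

Row-insert the values π_1, π_2, … into P one at a time, bumping the leftmost entry strictly greater than the inserted value down to the next row. The recording tableau Q records, in position (i, j), the step at which that cell was added to P.
  Insert 5 (step 1): P = [5];  Q = [1]
  Insert 8 (step 2): P = [5, 8];  Q = [1, 2]
  Insert 7 (step 3): P = [5, 7] / [8];  Q = [1, 2] / [3]
  Insert 1 (step 4): P = [1, 7] / [5] / [8];  Q = [1, 2] / [3] / [4]
  Insert 2 (step 5): P = [1, 2] / [5, 7] / [8];  Q = [1, 2] / [3, 5] / [4]
  Insert 6 (step 6): P = [1, 2, 6] / [5, 7] / [8];  Q = [1, 2, 6] / [3, 5] / [4]
  Insert 9 (step 7): P = [1, 2, 6, 9] / [5, 7] / [8];  Q = [1, 2, 6, 7] / [3, 5] / [4]
  Insert 3 (step 8): P = [1, 2, 3, 9] / [5, 6] / [7] / [8];  Q = [1, 2, 6, 7] / [3, 5] / [4] / [8]
  Insert 4 (step 9): P = [1, 2, 3, 4] / [5, 6, 9] / [7] / [8];  Q = [1, 2, 6, 7] / [3, 5, 9] / [4] / [8]
Final shape: (4, 3, 1, 1).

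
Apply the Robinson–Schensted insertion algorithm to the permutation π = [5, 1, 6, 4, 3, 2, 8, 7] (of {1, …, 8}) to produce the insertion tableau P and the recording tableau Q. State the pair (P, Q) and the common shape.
P = [1, 2, 7] / [3, 6, 8] / [4] / [5];  Q = [1, 3, 7] / [2, 4, 8] / [5] / [6];  common shape = (3, 3, 1, 1)

Row-insert the values π_1, π_2, … into P one at a time, bumping the leftmost entry strictly greater than the inserted value down to the next row. The recording tableau Q records, in position (i, j), the step at which that cell was added to P.
  Insert 5 (step 1): P = [5];  Q = [1]
  Insert 1 (step 2): P = [1] / [5];  Q = [1] / [2]
  Insert 6 (step 3): P = [1, 6] / [5];  Q = [1, 3] / [2]
  Insert 4 (step 4): P = [1, 4] / [5, 6];  Q = [1, 3] / [2, 4]
  Insert 3 (step 5): P = [1, 3] / [4, 6] / [5];  Q = [1, 3] / [2, 4] / [5]
  Insert 2 (step 6): P = [1, 2] / [3, 6] / [4] / [5];  Q = [1, 3] / [2, 4] / [5] / [6]
  Insert 8 (step 7): P = [1, 2, 8] / [3, 6] / [4] / [5];  Q = [1, 3, 7] / [2, 4] / [5] / [6]
  Insert 7 (step 8): P = [1, 2, 7] / [3, 6, 8] / [4] / [5];  Q = [1, 3, 7] / [2, 4, 8] / [5] / [6]
Final shape: (3, 3, 1, 1).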